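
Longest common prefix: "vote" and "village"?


Word 1: "vote"
Word 2: "village"
Comparing from start:
  Pos 0: 'v' == 'v'
  Pos 1: 'o' != 'i' (stop)
LCP = "v" (length 1)


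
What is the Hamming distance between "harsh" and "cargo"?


Comparing character by character (same length = 5):
  Pos 0: 'h' vs 'c' !=
  Pos 1: 'a' vs 'a' =
  Pos 2: 'r' vs 'r' =
  Pos 3: 's' vs 'g' !=
  Pos 4: 'h' vs 'o' !=
Hamming distance = 3


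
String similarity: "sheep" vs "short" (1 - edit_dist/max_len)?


Word 1: "sheep" (length 5)
Word 2: "short" (length 5)
One optimal edit sequence:
  1. keep 's'
  2. keep 'h'
  3. substitute 'e' -> 'o'  (+1)
  4. substitute 'e' -> 'r'  (+1)
  5. substitute 'p' -> 't'  (+1)
Edit distance = 3
Max length = max(5, 5) = 5
Similarity = 1 - 3/5
= 0.4000


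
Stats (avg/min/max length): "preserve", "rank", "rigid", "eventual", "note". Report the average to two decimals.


Lengths: "preserve"=8, "rank"=4, "rigid"=5, "eventual"=8, "note"=4
Sum = 29, Count = 5
Average = 29/5 = 5.80
= avg=5.80, min=4, max=8


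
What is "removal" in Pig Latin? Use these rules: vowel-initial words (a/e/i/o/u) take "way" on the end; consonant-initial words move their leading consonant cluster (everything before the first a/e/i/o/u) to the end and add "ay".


Word: "removal"
Starts with consonant(s) → move to end, add 'ay'
Consonant cluster: "r"
Pig Latin = "emovalray"


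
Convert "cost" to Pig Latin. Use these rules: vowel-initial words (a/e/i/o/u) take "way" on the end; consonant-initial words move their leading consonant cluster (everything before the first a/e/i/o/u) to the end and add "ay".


Word: "cost"
Starts with consonant(s) → move to end, add 'ay'
Consonant cluster: "c"
Pig Latin = "ostcay"


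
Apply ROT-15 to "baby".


Word: "baby"
Shift: 15
Each letter → (letter + shift) mod 26:
  'b' (1) + 15 = 16 → 'q'
  'a' (0) + 15 = 15 → 'p'
  'b' (1) + 15 = 16 → 'q'
  'y' (24) + 15 = 13 → 'n'
Result = "qpqn"


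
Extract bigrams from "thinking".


Word: "thinking" (length 8)
Number of bigrams = 8 - 2 + 1 = 7
  Position 0: "th"
  Position 1: "hi"
  Position 2: "in"
  Position 3: "nk"
  Position 4: "ki"
  Position 5: "in"
  Position 6: "ng"
Bigrams = "th", "hi", "in", "nk", "ki", "in", "ng"


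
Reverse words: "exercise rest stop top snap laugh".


Original: "exercise rest stop top snap laugh"
Words (1..n): exercise | rest | stop | top | snap | laugh
Reversed (n..1): laugh | snap | top | stop | rest | exercise
Result = "laugh snap top stop rest exercise"


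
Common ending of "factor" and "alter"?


Word 1: "factor"
Word 2: "alter"
Comparing from end:
  Pos -1: 'r' == 'r'
  Pos -2: 'o' != 'e' (stop)
LCS = "r" (length 1)


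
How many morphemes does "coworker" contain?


Word: "coworker"
Morphemes: co- / work / -er
Each morpheme carries meaning
= 3 morphemes


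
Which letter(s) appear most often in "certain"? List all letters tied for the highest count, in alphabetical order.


Word: "certain"
Letter counts:
  'a': 1
  'c': 1
  'e': 1
  'i': 1
  'n': 1
  'r': 1
  't': 1
Maximum count = 1
Most frequent = 'a', 'c', 'e', 'i', 'n', 'r', 't' (1 time each)


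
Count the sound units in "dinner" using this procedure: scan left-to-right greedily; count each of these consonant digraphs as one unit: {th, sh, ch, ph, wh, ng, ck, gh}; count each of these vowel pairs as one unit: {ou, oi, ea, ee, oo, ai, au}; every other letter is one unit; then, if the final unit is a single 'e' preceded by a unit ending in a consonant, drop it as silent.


Word: "dinner" (6 letters)
Left-to-right scan:
  (1) 'd' (letter)
  (2) 'i' (letter)
  (3) 'n' (letter)
  (4) 'n' (letter)
  (5) 'e' (letter)
  (6) 'r' (letter)
Units from scan: 6
Sound units = 6 units


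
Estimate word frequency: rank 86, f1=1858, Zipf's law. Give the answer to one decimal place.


Zipf's law: f(r) = f(1) / r
f(1) = 1858
f(86) = 1858 / 86
= 21.6 occurrences


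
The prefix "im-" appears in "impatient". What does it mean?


Prefix: im-
As in: impatient -> im- + patient
Meaning = not / into


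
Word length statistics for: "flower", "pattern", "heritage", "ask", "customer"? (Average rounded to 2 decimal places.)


Lengths: "flower"=6, "pattern"=7, "heritage"=8, "ask"=3, "customer"=8
Sum = 32, Count = 5
Average = 32/5 = 6.40
= avg=6.40, min=3, max=8


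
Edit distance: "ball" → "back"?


Word 1: "ball" (length 4)
Word 2: "back" (length 4)
One optimal edit sequence (insert/delete/substitute each cost 1):
  1. keep 'b'
  2. keep 'a'
  3. substitute 'l' -> 'c'  (+1)
  4. substitute 'l' -> 'k'  (+1)
Total edit operations: 2
Edit distance = 2


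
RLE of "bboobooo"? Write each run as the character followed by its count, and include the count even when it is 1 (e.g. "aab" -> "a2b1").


String: "bboobooo"
Scanning for consecutive runs:
  'b' x 2
  'o' x 2
  'b' x 1
  'o' x 3
RLE = "b2o2b1o3"


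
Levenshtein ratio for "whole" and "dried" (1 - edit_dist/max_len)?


Word 1: "whole" (length 5)
Word 2: "dried" (length 5)
One optimal edit sequence:
  1. substitute 'w' -> 'd'  (+1)
  2. substitute 'h' -> 'r'  (+1)
  3. substitute 'o' -> 'i'  (+1)
  4. substitute 'l' -> 'e'  (+1)
  5. substitute 'e' -> 'd'  (+1)
Edit distance = 5
Max length = max(5, 5) = 5
Similarity = 1 - 5/5
= 0.0000


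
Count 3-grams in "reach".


Word: "reach" (length 5)
Number of 3-grams = length - 3 + 1 = 5 - 3 + 1
= 3


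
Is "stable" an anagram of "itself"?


Word 1: "itself" → sorted: efilst
Word 2: "stable" → sorted: abelst
Same letters? efilst != abelst
Anagram = No


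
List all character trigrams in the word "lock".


Word: "lock" (length 4)
Number of trigrams = 4 - 3 + 1 = 2
  Position 0: "loc"
  Position 1: "ock"
Trigrams = "loc", "ock"


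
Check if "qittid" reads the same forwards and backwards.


Word: "qittid"
Reversed: "dittiq"
Forward == Backward? qittid != dittiq
Palindrome = No


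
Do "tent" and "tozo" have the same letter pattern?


Pattern of "tent": [0, 1, 2, 0]
Pattern of "tozo": [0, 1, 2, 1]
Patterns do not match
Same pattern = No


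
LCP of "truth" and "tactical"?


Word 1: "truth"
Word 2: "tactical"
Comparing from start:
  Pos 0: 't' == 't'
  Pos 1: 'r' != 'a' (stop)
LCP = "t" (length 1)


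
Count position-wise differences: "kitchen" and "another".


Comparing character by character (same length = 7):
  Pos 0: 'k' vs 'a' !=
  Pos 1: 'i' vs 'n' !=
  Pos 2: 't' vs 'o' !=
  Pos 3: 'c' vs 't' !=
  Pos 4: 'h' vs 'h' =
  Pos 5: 'e' vs 'e' =
  Pos 6: 'n' vs 'r' !=
Hamming distance = 5


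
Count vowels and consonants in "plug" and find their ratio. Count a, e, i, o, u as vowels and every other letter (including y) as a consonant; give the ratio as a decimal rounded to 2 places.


Word: "plug"
Vowels (a,e,i,o,u): 1
Consonants: 3
Ratio = 1/3
= 0.33


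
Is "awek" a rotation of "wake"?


Word: "wake", Candidate: "awek"
Method: check if candidate is substring of word+word
"wakewake" contains "awek"? No
Is rotation = No


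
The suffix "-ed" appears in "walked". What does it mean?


Suffix: -ed
As in: walked -> walk + -ed
Meaning = past tense


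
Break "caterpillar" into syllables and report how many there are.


Word: "caterpillar"
Syllable breakdown: cat-er-pil-lar
Counting: 4 parts
= 4 syllables


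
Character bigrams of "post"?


Word: "post" (length 4)
Number of bigrams = 4 - 2 + 1 = 3
  Position 0: "po"
  Position 1: "os"
  Position 2: "st"
Bigrams = "po", "os", "st"


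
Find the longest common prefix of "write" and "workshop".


Word 1: "write"
Word 2: "workshop"
Comparing from start:
  Pos 0: 'w' == 'w'
  Pos 1: 'r' != 'o' (stop)
LCP = "w" (length 1)


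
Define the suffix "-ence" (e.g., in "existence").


Suffix: -ence
Example: existence = exist + -ence
Meaning = state of


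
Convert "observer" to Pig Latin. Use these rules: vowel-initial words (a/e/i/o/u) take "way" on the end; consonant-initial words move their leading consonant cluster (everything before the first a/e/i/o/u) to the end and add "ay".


Word: "observer"
Starts with vowel → add 'way'
Pig Latin = "observerway"


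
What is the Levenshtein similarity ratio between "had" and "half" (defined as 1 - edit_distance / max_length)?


Word 1: "had" (length 3)
Word 2: "half" (length 4)
One optimal edit sequence:
  1. keep 'h'
  2. keep 'a'
  3. insert 'l'  (+1)
  4. substitute 'd' -> 'f'  (+1)
Edit distance = 2
Max length = max(3, 4) = 4
Similarity = 1 - 2/4
= 0.5000


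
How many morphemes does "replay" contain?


Word: "replay"
Morphemes: re- | play
Each morpheme carries meaning
= 2 morphemes


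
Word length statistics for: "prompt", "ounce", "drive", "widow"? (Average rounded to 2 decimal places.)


Lengths: "prompt"=6, "ounce"=5, "drive"=5, "widow"=5
Sum = 21, Count = 4
Average = 21/4 = 5.25
= avg=5.25, min=5, max=6


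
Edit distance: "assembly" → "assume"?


Word 1: "assembly" (length 8)
Word 2: "assume" (length 6)
One optimal edit sequence (insert/delete/substitute each cost 1):
  1. keep 'a'
  2. keep 's'
  3. keep 's'
  4. substitute 'e' -> 'u'  (+1)
  5. keep 'm'
  6. delete 'b'  (+1)
  7. delete 'l'  (+1)
  8. substitute 'y' -> 'e'  (+1)
Total edit operations: 4
Edit distance = 4


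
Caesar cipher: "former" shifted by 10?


Word: "former"
Shift: 10
Each letter → (letter + shift) mod 26:
  'f' (5) + 10 = 15 → 'p'
  'o' (14) + 10 = 24 → 'y'
  'r' (17) + 10 = 1 → 'b'
  'm' (12) + 10 = 22 → 'w'
  'e' (4) + 10 = 14 → 'o'
  'r' (17) + 10 = 1 → 'b'
Result = "pybwob"


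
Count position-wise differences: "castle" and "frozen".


Comparing character by character (same length = 6):
  Pos 0: 'c' vs 'f' !=
  Pos 1: 'a' vs 'r' !=
  Pos 2: 's' vs 'o' !=
  Pos 3: 't' vs 'z' !=
  Pos 4: 'l' vs 'e' !=
  Pos 5: 'e' vs 'n' !=
Hamming distance = 6


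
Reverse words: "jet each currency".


Original: "jet each currency"
Words (1..n): jet | each | currency
Reversed (n..1): currency | each | jet
Result = "currency each jet"


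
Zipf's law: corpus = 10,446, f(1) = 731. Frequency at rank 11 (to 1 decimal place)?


Zipf's law: f(r) = f(1) / r
f(1) = 731
f(11) = 731 / 11
= 66.5 occurrences


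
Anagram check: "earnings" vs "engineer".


Word 1: "earnings" → sorted: aeginnrs
Word 2: "engineer" → sorted: eeeginnr
Same letters? aeginnrs != eeeginnr
Anagram = No


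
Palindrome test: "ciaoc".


Word: "ciaoc"
Reversed: "coaic"
Forward == Backward? ciaoc != coaic
Palindrome = No


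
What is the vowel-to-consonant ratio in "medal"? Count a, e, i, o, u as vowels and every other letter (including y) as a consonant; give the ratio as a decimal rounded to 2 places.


Word: "medal"
Vowels (a,e,i,o,u): 2
Consonants: 3
Ratio = 2/3
= 0.67


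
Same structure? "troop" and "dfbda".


Pattern of "troop": [0, 1, 2, 2, 3]
Pattern of "dfbda": [0, 1, 2, 0, 3]
Patterns do not match
Same pattern = No


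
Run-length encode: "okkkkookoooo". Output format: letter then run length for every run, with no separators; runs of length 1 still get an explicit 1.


String: "okkkkookoooo"
Scanning for consecutive runs:
  'o' x 1
  'k' x 4
  'o' x 2
  'k' x 1
  'o' x 4
RLE = "o1k4o2k1o4"


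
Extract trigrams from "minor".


Word: "minor" (length 5)
Number of trigrams = 5 - 3 + 1 = 3
  Position 0: "min"
  Position 1: "ino"
  Position 2: "nor"
Trigrams = "min", "ino", "nor"


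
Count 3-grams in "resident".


Word: "resident" (length 8)
Number of 3-grams = length - 3 + 1 = 8 - 3 + 1
= 6


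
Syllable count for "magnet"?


Word: "magnet"
Syllable breakdown: mag-net
Counting: 2 parts
= 2 syllables


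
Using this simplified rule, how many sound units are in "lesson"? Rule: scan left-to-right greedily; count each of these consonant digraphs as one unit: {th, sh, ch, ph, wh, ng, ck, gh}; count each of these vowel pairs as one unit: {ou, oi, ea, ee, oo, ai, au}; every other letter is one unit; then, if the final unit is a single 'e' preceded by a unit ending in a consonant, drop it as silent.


Word: "lesson" (6 letters)
Left-to-right scan:
  (1) 'l' (letter)
  (2) 'e' (letter)
  (3) 's' (letter)
  (4) 's' (letter)
  (5) 'o' (letter)
  (6) 'n' (letter)
Units from scan: 6
Sound units = 6 units


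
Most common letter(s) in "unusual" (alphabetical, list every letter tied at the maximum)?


Word: "unusual"
Letter counts:
  'a': 1
  'l': 1
  'n': 1
  's': 1
  'u': 3
Maximum count = 3
Most frequent = 'u' (3 times each)


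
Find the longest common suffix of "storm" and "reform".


Word 1: "storm"
Word 2: "reform"
Comparing from end:
  Pos -1: 'm' == 'm'
  Pos -2: 'r' == 'r'
  Pos -3: 'o' == 'o'
  Pos -4: 't' != 'f' (stop)
LCS = "orm" (length 3)


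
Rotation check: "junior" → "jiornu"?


Word: "junior", Candidate: "jiornu"
Method: check if candidate is substring of word+word
"juniorjunior" contains "jiornu"? No
Is rotation = No


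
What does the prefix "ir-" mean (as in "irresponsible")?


Prefix: ir-
Example: irresponsible = ir- + responsible
Meaning = not


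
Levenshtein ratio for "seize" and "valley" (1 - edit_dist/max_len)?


Word 1: "seize" (length 5)
Word 2: "valley" (length 6)
One optimal edit sequence:
  1. substitute 's' -> 'v'  (+1)
  2. substitute 'e' -> 'a'  (+1)
  3. substitute 'i' -> 'l'  (+1)
  4. substitute 'z' -> 'l'  (+1)
  5. keep 'e'
  6. insert 'y'  (+1)
Edit distance = 5
Max length = max(5, 6) = 6
Similarity = 1 - 5/6
= 0.1667


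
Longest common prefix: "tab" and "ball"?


Word 1: "tab"
Word 2: "ball"
Comparing from start:
  Pos 0: 't' != 'b' (stop)
LCP = "" (length 0)


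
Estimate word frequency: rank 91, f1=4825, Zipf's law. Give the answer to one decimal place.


Zipf's law: f(r) = f(1) / r
f(1) = 4825
f(91) = 4825 / 91
= 53.0 occurrences


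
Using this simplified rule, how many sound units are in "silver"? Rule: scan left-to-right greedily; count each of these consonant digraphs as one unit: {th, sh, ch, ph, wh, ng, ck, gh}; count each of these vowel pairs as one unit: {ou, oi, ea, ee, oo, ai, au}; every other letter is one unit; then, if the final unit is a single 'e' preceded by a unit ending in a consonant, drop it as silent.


Word: "silver" (6 letters)
Left-to-right scan:
  1. 's' (letter)
  2. 'i' (letter)
  3. 'l' (letter)
  4. 'v' (letter)
  5. 'e' (letter)
  6. 'r' (letter)
Units from scan: 6
Sound units = 6 units


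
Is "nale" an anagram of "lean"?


Word 1: "lean" → sorted: aeln
Word 2: "nale" → sorted: aeln
Same letters? aeln == aeln
Anagram = Yes


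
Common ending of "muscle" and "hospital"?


Word 1: "muscle"
Word 2: "hospital"
Comparing from end:
  Pos -1: 'e' != 'l' (stop)
LCS = "" (length 0)


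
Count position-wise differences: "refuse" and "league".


Comparing character by character (same length = 6):
  Pos 0: 'r' vs 'l' !=
  Pos 1: 'e' vs 'e' =
  Pos 2: 'f' vs 'a' !=
  Pos 3: 'u' vs 'g' !=
  Pos 4: 's' vs 'u' !=
  Pos 5: 'e' vs 'e' =
Hamming distance = 4


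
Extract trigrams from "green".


Word: "green" (length 5)
Number of trigrams = 5 - 3 + 1 = 3
  Position 0: "gre"
  Position 1: "ree"
  Position 2: "een"
Trigrams = "gre", "ree", "een"


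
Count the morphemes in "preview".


Word: "preview"
Morphemes: pre- / view
Each morpheme carries meaning
= 2 morphemes


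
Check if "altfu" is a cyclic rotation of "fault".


Word: "fault", Candidate: "altfu"
Method: check if candidate is substring of word+word
"faultfault" contains "altfu"? No
Is rotation = No


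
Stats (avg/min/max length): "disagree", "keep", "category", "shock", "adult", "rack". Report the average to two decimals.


Lengths: "disagree"=8, "keep"=4, "category"=8, "shock"=5, "adult"=5, "rack"=4
Sum = 34, Count = 6
Average = 34/6 = 5.67
= avg=5.67, min=4, max=8


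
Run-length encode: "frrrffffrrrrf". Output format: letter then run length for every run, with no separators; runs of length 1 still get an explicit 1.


String: "frrrffffrrrrf"
Scanning for consecutive runs:
  'f' x 1
  'r' x 3
  'f' x 4
  'r' x 4
  'f' x 1
RLE = "f1r3f4r4f1"


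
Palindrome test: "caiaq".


Word: "caiaq"
Reversed: "qaiac"
Forward == Backward? caiaq != qaiac
Palindrome = No


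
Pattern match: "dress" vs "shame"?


Pattern of "dress": [0, 1, 2, 3, 3]
Pattern of "shame": [0, 1, 2, 3, 4]
Patterns do not match
Same pattern = No


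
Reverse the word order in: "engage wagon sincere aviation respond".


Original: "engage wagon sincere aviation respond"
Words (1..n): engage | wagon | sincere | aviation | respond
Reversed (n..1): respond | aviation | sincere | wagon | engage
Result = "respond aviation sincere wagon engage"


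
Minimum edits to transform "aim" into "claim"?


Word 1: "aim" (length 3)
Word 2: "claim" (length 5)
One optimal edit sequence (insert/delete/substitute each cost 1):
  1. insert 'c'  (+1)
  2. insert 'l'  (+1)
  3. keep 'a'
  4. keep 'i'
  5. keep 'm'
Total edit operations: 2
Edit distance = 2


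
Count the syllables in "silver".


Word: "silver"
Syllable breakdown: sil / ver
Counting: 2 parts
= 2 syllables


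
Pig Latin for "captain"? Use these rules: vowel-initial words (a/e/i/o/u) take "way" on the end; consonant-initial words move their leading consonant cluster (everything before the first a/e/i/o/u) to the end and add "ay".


Word: "captain"
Starts with consonant(s) → move to end, add 'ay'
Consonant cluster: "c"
Pig Latin = "aptaincay"


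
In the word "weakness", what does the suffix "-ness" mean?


Suffix: -ness
As in: weakness -> weak + -ness
Meaning = state of being


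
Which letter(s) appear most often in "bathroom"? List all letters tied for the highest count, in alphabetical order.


Word: "bathroom"
Letter counts:
  'a': 1
  'b': 1
  'h': 1
  'm': 1
  'o': 2
  'r': 1
  't': 1
Maximum count = 2
Most frequent = 'o' (2 times each)


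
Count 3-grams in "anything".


Word: "anything" (length 8)
Number of 3-grams = length - 3 + 1 = 8 - 3 + 1
= 6


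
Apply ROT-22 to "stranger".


Word: "stranger"
Shift: 22
Each letter → (letter + shift) mod 26:
  's' (18) + 22 = 14 → 'o'
  't' (19) + 22 = 15 → 'p'
  'r' (17) + 22 = 13 → 'n'
  'a' (0) + 22 = 22 → 'w'
  'n' (13) + 22 = 9 → 'j'
  'g' (6) + 22 = 2 → 'c'
  'e' (4) + 22 = 0 → 'a'
  'r' (17) + 22 = 13 → 'n'
Result = "opnwjcan"


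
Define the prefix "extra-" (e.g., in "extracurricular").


Prefix: extra-
Example: extracurricular (extra- + curricular)
Meaning = beyond


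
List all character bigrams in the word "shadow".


Word: "shadow" (length 6)
Number of bigrams = 6 - 2 + 1 = 5
  Position 0: "sh"
  Position 1: "ha"
  Position 2: "ad"
  Position 3: "do"
  Position 4: "ow"
Bigrams = "sh", "ha", "ad", "do", "ow"


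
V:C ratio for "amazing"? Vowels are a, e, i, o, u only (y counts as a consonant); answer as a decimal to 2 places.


Word: "amazing"
Vowels (a,e,i,o,u): 3
Consonants: 4
Ratio = 3/4
= 0.75


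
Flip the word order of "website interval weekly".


Original: "website interval weekly"
Words (1..n): website | interval | weekly
Reversed (n..1): weekly | interval | website
Result = "weekly interval website"


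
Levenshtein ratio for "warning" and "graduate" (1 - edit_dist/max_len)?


Word 1: "warning" (length 7)
Word 2: "graduate" (length 8)
One optimal edit sequence:
  1. insert 'g'  (+1)
  2. substitute 'w' -> 'r'  (+1)
  3. keep 'a'
  4. substitute 'r' -> 'd'  (+1)
  5. substitute 'n' -> 'u'  (+1)
  6. substitute 'i' -> 'a'  (+1)
  7. substitute 'n' -> 't'  (+1)
  8. substitute 'g' -> 'e'  (+1)
Edit distance = 7
Max length = max(7, 8) = 8
Similarity = 1 - 7/8
= 0.1250


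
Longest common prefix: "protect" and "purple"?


Word 1: "protect"
Word 2: "purple"
Comparing from start:
  Pos 0: 'p' == 'p'
  Pos 1: 'r' != 'u' (stop)
LCP = "p" (length 1)


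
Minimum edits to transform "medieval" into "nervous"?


Word 1: "medieval" (length 8)
Word 2: "nervous" (length 7)
One optimal edit sequence (insert/delete/substitute each cost 1):
  1. substitute 'm' -> 'n'  (+1)
  2. keep 'e'
  3. delete 'd'  (+1)
  4. substitute 'i' -> 'r'  (+1)
  5. substitute 'e' -> 'v'  (+1)
  6. substitute 'v' -> 'o'  (+1)
  7. substitute 'a' -> 'u'  (+1)
  8. substitute 'l' -> 's'  (+1)
Total edit operations: 7
Edit distance = 7


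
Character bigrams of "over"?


Word: "over" (length 4)
Number of bigrams = 4 - 2 + 1 = 3
  Position 0: "ov"
  Position 1: "ve"
  Position 2: "er"
Bigrams = "ov", "ve", "er"


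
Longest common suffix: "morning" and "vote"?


Word 1: "morning"
Word 2: "vote"
Comparing from end:
  Pos -1: 'g' != 'e' (stop)
LCS = "" (length 0)


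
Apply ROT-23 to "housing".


Word: "housing"
Shift: 23
Each letter → (letter + shift) mod 26:
  'h' (7) + 23 = 4 → 'e'
  'o' (14) + 23 = 11 → 'l'
  'u' (20) + 23 = 17 → 'r'
  's' (18) + 23 = 15 → 'p'
  'i' (8) + 23 = 5 → 'f'
  'n' (13) + 23 = 10 → 'k'
  'g' (6) + 23 = 3 → 'd'
Result = "elrpfkd"


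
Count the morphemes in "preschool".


Word: "preschool"
Morphemes: pre- / school
Each morpheme carries meaning
= 2 morphemes


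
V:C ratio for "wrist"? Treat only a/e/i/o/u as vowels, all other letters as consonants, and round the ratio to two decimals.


Word: "wrist"
Vowels (a,e,i,o,u): 1
Consonants: 4
Ratio = 1/4
= 0.25


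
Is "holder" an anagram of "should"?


Word 1: "should" → sorted: dhlosu
Word 2: "holder" → sorted: dehlor
Same letters? dhlosu != dehlor
Anagram = No


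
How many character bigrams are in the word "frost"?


Word: "frost" (length 5)
Number of 2-grams = length - 2 + 1 = 5 - 2 + 1
= 4


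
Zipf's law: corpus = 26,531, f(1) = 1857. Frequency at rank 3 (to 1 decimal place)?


Zipf's law: f(r) = f(1) / r
f(1) = 1857
f(3) = 1857 / 3
= 619.0 occurrences


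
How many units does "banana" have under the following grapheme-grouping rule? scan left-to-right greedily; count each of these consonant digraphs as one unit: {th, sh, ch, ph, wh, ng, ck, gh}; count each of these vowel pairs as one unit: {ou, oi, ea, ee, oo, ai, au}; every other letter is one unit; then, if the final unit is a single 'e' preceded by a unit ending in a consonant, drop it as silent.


Word: "banana" (6 letters)
Left-to-right scan:
  1. 'b' (letter)
  2. 'a' (letter)
  3. 'n' (letter)
  4. 'a' (letter)
  5. 'n' (letter)
  6. 'a' (letter)
Units from scan: 6
Sound units = 6 units


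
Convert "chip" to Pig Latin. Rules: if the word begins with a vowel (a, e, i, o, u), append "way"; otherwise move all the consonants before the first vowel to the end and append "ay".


Word: "chip"
Starts with consonant(s) → move to end, add 'ay'
Consonant cluster: "ch"
Pig Latin = "ipchay"


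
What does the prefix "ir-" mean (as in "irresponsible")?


Prefix: ir-
Example: irresponsible (ir- + responsible)
Meaning = not


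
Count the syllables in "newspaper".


Word: "newspaper"
Syllable breakdown: news-pa-per
Counting: 3 parts
= 3 syllables


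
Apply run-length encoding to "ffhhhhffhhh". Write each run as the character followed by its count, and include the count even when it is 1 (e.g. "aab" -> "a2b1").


String: "ffhhhhffhhh"
Scanning for consecutive runs:
  'f' x 2
  'h' x 4
  'f' x 2
  'h' x 3
RLE = "f2h4f2h3"


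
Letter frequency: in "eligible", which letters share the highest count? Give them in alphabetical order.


Word: "eligible"
Letter counts:
  'b': 1
  'e': 2
  'g': 1
  'i': 2
  'l': 2
Maximum count = 2
Most frequent = 'e', 'i', 'l' (2 times each)


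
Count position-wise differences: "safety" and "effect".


Comparing character by character (same length = 6):
  Pos 0: 's' vs 'e' !=
  Pos 1: 'a' vs 'f' !=
  Pos 2: 'f' vs 'f' =
  Pos 3: 'e' vs 'e' =
  Pos 4: 't' vs 'c' !=
  Pos 5: 'y' vs 't' !=
Hamming distance = 4


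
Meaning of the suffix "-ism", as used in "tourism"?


Suffix: -ism
As in: tourism -> tour + -ism
Meaning = belief / practice


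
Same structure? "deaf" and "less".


Pattern of "deaf": [0, 1, 2, 3]
Pattern of "less": [0, 1, 2, 2]
Patterns do not match
Same pattern = No


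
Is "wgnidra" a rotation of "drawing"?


Word: "drawing", Candidate: "wgnidra"
Method: check if candidate is substring of word+word
"drawingdrawing" contains "wgnidra"? No
Is rotation = No


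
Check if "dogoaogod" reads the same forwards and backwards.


Word: "dogoaogod"
Reversed: "dogoaogod"
Forward == Backward? dogoaogod == dogoaogod
Palindrome = Yes


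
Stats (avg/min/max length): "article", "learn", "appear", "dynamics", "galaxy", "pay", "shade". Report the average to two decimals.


Lengths: "article"=7, "learn"=5, "appear"=6, "dynamics"=8, "galaxy"=6, "pay"=3, "shade"=5
Sum = 40, Count = 7
Average = 40/7 = 5.71
= avg=5.71, min=3, max=8


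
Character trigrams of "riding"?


Word: "riding" (length 6)
Number of trigrams = 6 - 3 + 1 = 4
  Position 0: "rid"
  Position 1: "idi"
  Position 2: "din"
  Position 3: "ing"
Trigrams = "rid", "idi", "din", "ing"


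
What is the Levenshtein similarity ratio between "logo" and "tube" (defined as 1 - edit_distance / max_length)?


Word 1: "logo" (length 4)
Word 2: "tube" (length 4)
One optimal edit sequence:
  1. substitute 'l' -> 't'  (+1)
  2. substitute 'o' -> 'u'  (+1)
  3. substitute 'g' -> 'b'  (+1)
  4. substitute 'o' -> 'e'  (+1)
Edit distance = 4
Max length = max(4, 4) = 4
Similarity = 1 - 4/4
= 0.0000


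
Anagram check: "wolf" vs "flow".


Word 1: "wolf" → sorted: flow
Word 2: "flow" → sorted: flow
Same letters? flow == flow
Anagram = Yes


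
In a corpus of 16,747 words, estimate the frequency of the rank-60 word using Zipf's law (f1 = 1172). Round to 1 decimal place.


Zipf's law: f(r) = f(1) / r
f(1) = 1172
f(60) = 1172 / 60
= 19.5 occurrences


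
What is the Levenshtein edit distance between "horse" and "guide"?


Word 1: "horse" (length 5)
Word 2: "guide" (length 5)
One optimal edit sequence (insert/delete/substitute each cost 1):
  1. substitute 'h' -> 'g'  (+1)
  2. substitute 'o' -> 'u'  (+1)
  3. substitute 'r' -> 'i'  (+1)
  4. substitute 's' -> 'd'  (+1)
  5. keep 'e'
Total edit operations: 4
Edit distance = 4


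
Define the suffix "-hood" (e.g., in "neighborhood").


Suffix: -hood
As in: neighborhood -> neighbor + -hood
Meaning = state / condition


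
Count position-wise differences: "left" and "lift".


Comparing character by character (same length = 4):
  Pos 0: 'l' vs 'l' =
  Pos 1: 'e' vs 'i' !=
  Pos 2: 'f' vs 'f' =
  Pos 3: 't' vs 't' =
Hamming distance = 1


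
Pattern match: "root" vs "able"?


Pattern of "root": [0, 1, 1, 2]
Pattern of "able": [0, 1, 2, 3]
Patterns do not match
Same pattern = No


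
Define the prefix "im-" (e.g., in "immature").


Prefix: im-
Example: immature (im- + mature)
Meaning = not / into


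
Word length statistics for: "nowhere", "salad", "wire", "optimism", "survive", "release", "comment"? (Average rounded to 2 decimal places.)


Lengths: "nowhere"=7, "salad"=5, "wire"=4, "optimism"=8, "survive"=7, "release"=7, "comment"=7
Sum = 45, Count = 7
Average = 45/7 = 6.43
= avg=6.43, min=4, max=8


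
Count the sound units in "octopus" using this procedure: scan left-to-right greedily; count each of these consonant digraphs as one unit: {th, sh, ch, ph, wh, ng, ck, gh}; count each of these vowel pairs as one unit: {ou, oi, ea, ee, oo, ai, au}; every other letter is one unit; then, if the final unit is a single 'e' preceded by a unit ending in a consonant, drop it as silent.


Word: "octopus" (7 letters)
Left-to-right scan:
  1. 'o' (letter)
  2. 'c' (letter)
  3. 't' (letter)
  4. 'o' (letter)
  5. 'p' (letter)
  6. 'u' (letter)
  7. 's' (letter)
Units from scan: 7
Sound units = 7 units


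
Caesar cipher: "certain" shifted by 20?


Word: "certain"
Shift: 20
Each letter → (letter + shift) mod 26:
  'c' (2) + 20 = 22 → 'w'
  'e' (4) + 20 = 24 → 'y'
  'r' (17) + 20 = 11 → 'l'
  't' (19) + 20 = 13 → 'n'
  'a' (0) + 20 = 20 → 'u'
  'i' (8) + 20 = 2 → 'c'
  'n' (13) + 20 = 7 → 'h'
Result = "wylnuch"


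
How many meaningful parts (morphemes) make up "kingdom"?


Word: "kingdom"
Morphemes: king / -dom
Each morpheme carries meaning
= 2 morphemes


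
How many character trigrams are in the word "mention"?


Word: "mention" (length 7)
Number of 3-grams = length - 3 + 1 = 7 - 3 + 1
= 5


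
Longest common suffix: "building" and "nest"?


Word 1: "building"
Word 2: "nest"
Comparing from end:
  Pos -1: 'g' != 't' (stop)
LCS = "" (length 0)


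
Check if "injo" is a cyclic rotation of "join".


Word: "join", Candidate: "injo"
Method: check if candidate is substring of word+word
"joinjoin" contains "injo"? Yes
Is rotation = Yes


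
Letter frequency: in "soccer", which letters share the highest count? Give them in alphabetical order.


Word: "soccer"
Letter counts:
  'c': 2
  'e': 1
  'o': 1
  'r': 1
  's': 1
Maximum count = 2
Most frequent = 'c' (2 times each)


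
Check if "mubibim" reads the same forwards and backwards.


Word: "mubibim"
Reversed: "mibibum"
Forward == Backward? mubibim != mibibum
Palindrome = No


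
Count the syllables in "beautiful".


Word: "beautiful"
Syllable breakdown: beau-ti-ful
Counting: 3 parts
= 3 syllables


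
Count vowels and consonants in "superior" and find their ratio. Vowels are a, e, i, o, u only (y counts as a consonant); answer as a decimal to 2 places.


Word: "superior"
Vowels (a,e,i,o,u): 4
Consonants: 4
Ratio = 4/4
= 1.00


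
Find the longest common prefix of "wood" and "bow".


Word 1: "wood"
Word 2: "bow"
Comparing from start:
  Pos 0: 'w' != 'b' (stop)
LCP = "" (length 0)


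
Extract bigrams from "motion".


Word: "motion" (length 6)
Number of bigrams = 6 - 2 + 1 = 5
  Position 0: "mo"
  Position 1: "ot"
  Position 2: "ti"
  Position 3: "io"
  Position 4: "on"
Bigrams = "mo", "ot", "ti", "io", "on"


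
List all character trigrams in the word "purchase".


Word: "purchase" (length 8)
Number of trigrams = 8 - 3 + 1 = 6
  Position 0: "pur"
  Position 1: "urc"
  Position 2: "rch"
  Position 3: "cha"
  Position 4: "has"
  Position 5: "ase"
Trigrams = "pur", "urc", "rch", "cha", "has", "ase"


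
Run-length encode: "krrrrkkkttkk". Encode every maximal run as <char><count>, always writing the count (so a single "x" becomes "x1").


String: "krrrrkkkttkk"
Scanning for consecutive runs:
  'k' x 1
  'r' x 4
  'k' x 3
  't' x 2
  'k' x 2
RLE = "k1r4k3t2k2"


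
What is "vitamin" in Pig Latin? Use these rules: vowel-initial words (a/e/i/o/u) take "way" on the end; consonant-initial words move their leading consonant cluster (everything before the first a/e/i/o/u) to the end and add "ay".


Word: "vitamin"
Starts with consonant(s) → move to end, add 'ay'
Consonant cluster: "v"
Pig Latin = "itaminvay"


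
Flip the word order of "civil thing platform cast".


Original: "civil thing platform cast"
Words (1..n): civil | thing | platform | cast
Reversed (n..1): cast | platform | thing | civil
Result = "cast platform thing civil"


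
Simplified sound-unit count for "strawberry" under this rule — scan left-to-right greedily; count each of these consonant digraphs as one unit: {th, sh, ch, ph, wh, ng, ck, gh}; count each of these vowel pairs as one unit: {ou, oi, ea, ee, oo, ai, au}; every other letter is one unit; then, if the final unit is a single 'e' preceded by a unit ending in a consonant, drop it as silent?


Word: "strawberry" (10 letters)
Left-to-right scan:
  1. 's' (letter)
  2. 't' (letter)
  3. 'r' (letter)
  4. 'a' (letter)
  5. 'w' (letter)
  6. 'b' (letter)
  7. 'e' (letter)
  8. 'r' (letter)
  9. 'r' (letter)
  10. 'y' (letter)
Units from scan: 10
Sound units = 10 units


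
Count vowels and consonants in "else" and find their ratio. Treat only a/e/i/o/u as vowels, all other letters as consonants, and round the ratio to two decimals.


Word: "else"
Vowels (a,e,i,o,u): 2
Consonants: 2
Ratio = 2/2
= 1.00


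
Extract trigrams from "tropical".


Word: "tropical" (length 8)
Number of trigrams = 8 - 3 + 1 = 6
  Position 0: "tro"
  Position 1: "rop"
  Position 2: "opi"
  Position 3: "pic"
  Position 4: "ica"
  Position 5: "cal"
Trigrams = "tro", "rop", "opi", "pic", "ica", "cal"


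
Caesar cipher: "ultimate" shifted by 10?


Word: "ultimate"
Shift: 10
Each letter → (letter + shift) mod 26:
  'u' (20) + 10 = 4 → 'e'
  'l' (11) + 10 = 21 → 'v'
  't' (19) + 10 = 3 → 'd'
  'i' (8) + 10 = 18 → 's'
  'm' (12) + 10 = 22 → 'w'
  'a' (0) + 10 = 10 → 'k'
  't' (19) + 10 = 3 → 'd'
  'e' (4) + 10 = 14 → 'o'
Result = "evdswkdo"


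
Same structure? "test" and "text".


Pattern of "test": [0, 1, 2, 0]
Pattern of "text": [0, 1, 2, 0]
Patterns match
Same pattern = Yes


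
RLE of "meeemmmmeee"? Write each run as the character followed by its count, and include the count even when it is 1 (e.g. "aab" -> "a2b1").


String: "meeemmmmeee"
Scanning for consecutive runs:
  'm' x 1
  'e' x 3
  'm' x 4
  'e' x 3
RLE = "m1e3m4e3"


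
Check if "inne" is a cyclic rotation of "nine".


Word: "nine", Candidate: "inne"
Method: check if candidate is substring of word+word
"ninenine" contains "inne"? No
Is rotation = No


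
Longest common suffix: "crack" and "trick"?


Word 1: "crack"
Word 2: "trick"
Comparing from end:
  Pos -1: 'k' == 'k'
  Pos -2: 'c' == 'c'
  Pos -3: 'a' != 'i' (stop)
LCS = "ck" (length 2)


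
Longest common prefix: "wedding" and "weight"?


Word 1: "wedding"
Word 2: "weight"
Comparing from start:
  Pos 0: 'w' == 'w'
  Pos 1: 'e' == 'e'
  Pos 2: 'd' != 'i' (stop)
LCP = "we" (length 2)


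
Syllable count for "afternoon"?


Word: "afternoon"
Syllable breakdown: af | ter | noon
Counting: 3 parts
= 3 syllables


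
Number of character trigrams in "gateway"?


Word: "gateway" (length 7)
Number of 3-grams = length - 3 + 1 = 7 - 3 + 1
= 5


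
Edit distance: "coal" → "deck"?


Word 1: "coal" (length 4)
Word 2: "deck" (length 4)
One optimal edit sequence (insert/delete/substitute each cost 1):
  1. substitute 'c' -> 'd'  (+1)
  2. substitute 'o' -> 'e'  (+1)
  3. substitute 'a' -> 'c'  (+1)
  4. substitute 'l' -> 'k'  (+1)
Total edit operations: 4
Edit distance = 4


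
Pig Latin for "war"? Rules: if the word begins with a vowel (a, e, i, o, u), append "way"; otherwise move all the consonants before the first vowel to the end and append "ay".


Word: "war"
Starts with consonant(s) → move to end, add 'ay'
Consonant cluster: "w"
Pig Latin = "arway"


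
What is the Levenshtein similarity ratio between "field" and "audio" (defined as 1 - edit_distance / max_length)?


Word 1: "field" (length 5)
Word 2: "audio" (length 5)
One optimal edit sequence:
  1. substitute 'f' -> 'a'  (+1)
  2. substitute 'i' -> 'u'  (+1)
  3. substitute 'e' -> 'd'  (+1)
  4. substitute 'l' -> 'i'  (+1)
  5. substitute 'd' -> 'o'  (+1)
Edit distance = 5
Max length = max(5, 5) = 5
Similarity = 1 - 5/5
= 0.0000


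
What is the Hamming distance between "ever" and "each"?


Comparing character by character (same length = 4):
  Pos 0: 'e' vs 'e' =
  Pos 1: 'v' vs 'a' !=
  Pos 2: 'e' vs 'c' !=
  Pos 3: 'r' vs 'h' !=
Hamming distance = 3


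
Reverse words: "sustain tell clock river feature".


Original: "sustain tell clock river feature"
Words (1..n): sustain | tell | clock | river | feature
Reversed (n..1): feature | river | clock | tell | sustain
Result = "feature river clock tell sustain"


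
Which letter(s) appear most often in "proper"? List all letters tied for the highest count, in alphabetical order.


Word: "proper"
Letter counts:
  'e': 1
  'o': 1
  'p': 2
  'r': 2
Maximum count = 2
Most frequent = 'p', 'r' (2 times each)


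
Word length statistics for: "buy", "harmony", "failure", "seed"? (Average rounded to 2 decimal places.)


Lengths: "buy"=3, "harmony"=7, "failure"=7, "seed"=4
Sum = 21, Count = 4
Average = 21/4 = 5.25
= avg=5.25, min=3, max=7


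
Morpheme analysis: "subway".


Word: "subway"
Morphemes: sub- / way
Each morpheme carries meaning
= 2 morphemes


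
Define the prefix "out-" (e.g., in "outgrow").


Prefix: out-
Example: outgrow (out- + grow)
Meaning = surpass


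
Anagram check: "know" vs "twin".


Word 1: "know" → sorted: know
Word 2: "twin" → sorted: intw
Same letters? know != intw
Anagram = No


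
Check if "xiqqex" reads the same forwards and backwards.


Word: "xiqqex"
Reversed: "xeqqix"
Forward == Backward? xiqqex != xeqqix
Palindrome = No


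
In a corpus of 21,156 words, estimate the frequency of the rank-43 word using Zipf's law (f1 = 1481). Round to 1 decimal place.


Zipf's law: f(r) = f(1) / r
f(1) = 1481
f(43) = 1481 / 43
= 34.4 occurrences


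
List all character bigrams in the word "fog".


Word: "fog" (length 3)
Number of bigrams = 3 - 2 + 1 = 2
  Position 0: "fo"
  Position 1: "og"
Bigrams = "fo", "og"


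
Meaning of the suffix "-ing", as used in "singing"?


Suffix: -ing
As in: singing -> sing + -ing
Meaning = present participle


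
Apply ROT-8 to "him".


Word: "him"
Shift: 8
Each letter → (letter + shift) mod 26:
  'h' (7) + 8 = 15 → 'p'
  'i' (8) + 8 = 16 → 'q'
  'm' (12) + 8 = 20 → 'u'
Result = "pqu"


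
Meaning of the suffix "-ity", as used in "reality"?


Suffix: -ity
As in: reality -> real + -ity
Meaning = quality of


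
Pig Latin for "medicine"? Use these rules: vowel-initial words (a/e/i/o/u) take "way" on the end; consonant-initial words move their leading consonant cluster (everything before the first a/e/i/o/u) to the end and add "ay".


Word: "medicine"
Starts with consonant(s) → move to end, add 'ay'
Consonant cluster: "m"
Pig Latin = "edicinemay"


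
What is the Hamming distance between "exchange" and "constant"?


Comparing character by character (same length = 8):
  Pos 0: 'e' vs 'c' !=
  Pos 1: 'x' vs 'o' !=
  Pos 2: 'c' vs 'n' !=
  Pos 3: 'h' vs 's' !=
  Pos 4: 'a' vs 't' !=
  Pos 5: 'n' vs 'a' !=
  Pos 6: 'g' vs 'n' !=
  Pos 7: 'e' vs 't' !=
Hamming distance = 8


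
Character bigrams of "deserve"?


Word: "deserve" (length 7)
Number of bigrams = 7 - 2 + 1 = 6
  Position 0: "de"
  Position 1: "es"
  Position 2: "se"
  Position 3: "er"
  Position 4: "rv"
  Position 5: "ve"
Bigrams = "de", "es", "se", "er", "rv", "ve"


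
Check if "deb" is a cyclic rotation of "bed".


Word: "bed", Candidate: "deb"
Method: check if candidate is substring of word+word
"bedbed" contains "deb"? No
Is rotation = No


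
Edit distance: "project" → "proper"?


Word 1: "project" (length 7)
Word 2: "proper" (length 6)
One optimal edit sequence (insert/delete/substitute each cost 1):
  1. keep 'p'
  2. keep 'r'
  3. keep 'o'
  4. substitute 'j' -> 'p'  (+1)
  5. keep 'e'
  6. delete 'c'  (+1)
  7. substitute 't' -> 'r'  (+1)
Total edit operations: 3
Edit distance = 3


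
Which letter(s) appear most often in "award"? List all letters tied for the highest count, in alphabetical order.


Word: "award"
Letter counts:
  'a': 2
  'd': 1
  'r': 1
  'w': 1
Maximum count = 2
Most frequent = 'a' (2 times each)


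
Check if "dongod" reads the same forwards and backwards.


Word: "dongod"
Reversed: "dognod"
Forward == Backward? dongod != dognod
Palindrome = No


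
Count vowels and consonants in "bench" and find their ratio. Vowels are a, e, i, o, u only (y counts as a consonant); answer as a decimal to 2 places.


Word: "bench"
Vowels (a,e,i,o,u): 1
Consonants: 4
Ratio = 1/4
= 0.25


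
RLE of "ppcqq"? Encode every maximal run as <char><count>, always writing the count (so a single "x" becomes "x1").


String: "ppcqq"
Scanning for consecutive runs:
  'p' x 2
  'c' x 1
  'q' x 2
RLE = "p2c1q2"


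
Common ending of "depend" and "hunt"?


Word 1: "depend"
Word 2: "hunt"
Comparing from end:
  Pos -1: 'd' != 't' (stop)
LCS = "" (length 0)
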